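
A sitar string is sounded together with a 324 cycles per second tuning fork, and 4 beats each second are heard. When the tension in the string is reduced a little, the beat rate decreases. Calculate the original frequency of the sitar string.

328 Hz

|f − 324| = 4, so the sitar string was at either 320 Hz or 328 Hz.
Lower tension means lower frequency; the adjustment lowers the sitar string's frequency.
The beat rate fell, so the adjustment moved the sitar string toward 324 Hz — it must have started above the reference.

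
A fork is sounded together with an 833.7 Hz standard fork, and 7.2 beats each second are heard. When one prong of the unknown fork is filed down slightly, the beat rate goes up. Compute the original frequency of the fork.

840.9 Hz

|f − 833.7| = 7.2, so the fork was at either 826.5 Hz or 840.9 Hz.
Filing a prong removes mass and raises the fork's frequency; the adjustment raises the fork's frequency.
The beat rate rose, so the adjustment moved the fork further from 833.7 Hz — it was already above the reference.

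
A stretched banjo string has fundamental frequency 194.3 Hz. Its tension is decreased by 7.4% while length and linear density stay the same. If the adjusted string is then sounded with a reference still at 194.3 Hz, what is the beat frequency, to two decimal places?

7.33 Hz

For a string, f ∝ √T, so the new frequency is 194.3·√0.926 = 186.9727 Hz.
f_beat = |186.9727 − 194.3| = 7.33 Hz.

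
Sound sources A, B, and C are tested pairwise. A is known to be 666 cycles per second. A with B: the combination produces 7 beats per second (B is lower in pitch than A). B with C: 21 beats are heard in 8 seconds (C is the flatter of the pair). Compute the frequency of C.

656.375 Hz

B is below A, so f_B = 666 − 7 = 659 Hz.
B–C: Beat frequency = 21/8 = 2.625 Hz.
C is below B, so f_C = 659 − 2.625 = 656.375 Hz.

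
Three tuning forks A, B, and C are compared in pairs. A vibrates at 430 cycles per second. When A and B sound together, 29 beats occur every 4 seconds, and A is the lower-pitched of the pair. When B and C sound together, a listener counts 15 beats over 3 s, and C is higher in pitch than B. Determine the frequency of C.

442.25 Hz

A–B: Beat frequency = 29/4 = 7.25 Hz.
B is above A, so f_B = 430 + 7.25 = 437.25 Hz.
B–C: Beat frequency = 15/3 = 5 Hz.
C is above B, so f_C = 437.25 + 5 = 442.25 Hz.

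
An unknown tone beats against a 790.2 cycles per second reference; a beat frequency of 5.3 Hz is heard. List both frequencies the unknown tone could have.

|f − 790.2| = 5.3, so f = 790.2 ± 5.3.

784.9 Hz or 795.5 Hz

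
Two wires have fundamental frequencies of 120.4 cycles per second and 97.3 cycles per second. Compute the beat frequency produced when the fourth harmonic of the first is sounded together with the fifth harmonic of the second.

4.9 Hz

Fourth harmonic of the first: 4·120.4 = 481.6 Hz.
Fifth harmonic of the second: 5·97.3 = 486.5 Hz.
f_beat = |481.6 − 486.5| = 4.9 Hz.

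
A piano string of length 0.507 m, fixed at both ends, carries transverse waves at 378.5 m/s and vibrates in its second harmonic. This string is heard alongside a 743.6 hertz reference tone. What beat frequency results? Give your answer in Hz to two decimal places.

2.95 Hz

For a string fixed at both ends, f_n = n·v/(2L) = 2·378.5/(2·0.507) = 746.5483 Hz.
f_beat = |746.5483 − 743.6| = 2.95 Hz.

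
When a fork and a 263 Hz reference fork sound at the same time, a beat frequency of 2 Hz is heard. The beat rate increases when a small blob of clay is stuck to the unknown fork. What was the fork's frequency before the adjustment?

|f − 263| = 2, so the fork was at either 261 Hz or 265 Hz.
Adding mass to a fork lowers its frequency; the adjustment lowers the fork's frequency.
The beat rate rose, so the adjustment moved the fork further from 263 Hz — it was already below the reference.

261 Hz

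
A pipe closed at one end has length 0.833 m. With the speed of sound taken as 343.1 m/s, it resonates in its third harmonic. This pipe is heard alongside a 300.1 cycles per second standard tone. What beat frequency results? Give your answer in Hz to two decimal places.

Closed pipe (odd harmonics): f_n = n·v/(4L) = 3·343.1/(4·0.833) = 308.9136 Hz.
f_beat = |308.9136 − 300.1| = 8.81 Hz.

8.81 Hz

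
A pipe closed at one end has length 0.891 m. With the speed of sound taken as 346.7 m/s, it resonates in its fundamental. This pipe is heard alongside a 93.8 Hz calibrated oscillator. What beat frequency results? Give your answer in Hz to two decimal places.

3.48 Hz

Closed pipe (odd harmonics): f_n = n·v/(4L) = 1·346.7/(4·0.891) = 97.2783 Hz.
f_beat = |97.2783 − 93.8| = 3.48 Hz.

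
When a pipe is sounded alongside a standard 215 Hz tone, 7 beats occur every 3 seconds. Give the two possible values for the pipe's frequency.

Beat frequency = 7/3 = 2.3333 Hz.
|f − 215| = 2.3333, so f = 215 ± 2.3333.

212.6667 Hz or 217.3333 Hz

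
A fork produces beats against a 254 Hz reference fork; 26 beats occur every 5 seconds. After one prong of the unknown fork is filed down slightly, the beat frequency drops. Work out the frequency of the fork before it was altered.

248.8 Hz

Beat frequency = 26/5 = 5.2 Hz.
|f − 254| = 5.2, so the fork was at either 248.8 Hz or 259.2 Hz.
Filing a prong removes mass and raises the fork's frequency; the adjustment raises the fork's frequency.
The beat rate fell, so the adjustment moved the fork toward 254 Hz — it must have started below the reference.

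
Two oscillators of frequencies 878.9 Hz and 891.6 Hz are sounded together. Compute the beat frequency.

The beat frequency equals the magnitude of the frequency difference.
|878.9 − 891.6| = 12.7 Hz.

12.7 Hz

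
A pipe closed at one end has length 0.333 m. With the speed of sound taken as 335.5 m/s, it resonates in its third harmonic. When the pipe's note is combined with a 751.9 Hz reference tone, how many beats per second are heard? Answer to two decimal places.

Closed pipe (odd harmonics): f_n = n·v/(4L) = 3·335.5/(4·0.333) = 755.6306 Hz.
f_beat = |755.6306 − 751.9| = 3.73 Hz.

3.73 Hz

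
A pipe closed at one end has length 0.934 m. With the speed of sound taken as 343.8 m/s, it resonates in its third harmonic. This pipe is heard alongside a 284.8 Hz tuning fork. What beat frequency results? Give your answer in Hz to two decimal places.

8.73 Hz

Closed pipe (odd harmonics): f_n = n·v/(4L) = 3·343.8/(4·0.934) = 276.0707 Hz.
f_beat = |276.0707 − 284.8| = 8.73 Hz.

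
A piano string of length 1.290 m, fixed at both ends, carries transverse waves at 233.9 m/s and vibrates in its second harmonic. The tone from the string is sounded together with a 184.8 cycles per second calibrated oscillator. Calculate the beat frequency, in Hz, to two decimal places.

3.48 Hz

For a string fixed at both ends, f_n = n·v/(2L) = 2·233.9/(2·1.290) = 181.3178 Hz.
f_beat = |181.3178 − 184.8| = 3.48 Hz.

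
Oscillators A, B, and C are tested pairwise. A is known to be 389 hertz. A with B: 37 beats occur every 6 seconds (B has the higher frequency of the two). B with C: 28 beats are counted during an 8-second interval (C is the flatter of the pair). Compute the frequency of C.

391.6667 Hz

A–B: Beat frequency = 37/6 = 6.1667 Hz.
B is above A, so f_B = 389 + 6.1667 = 395.1667 Hz.
B–C: Beat frequency = 28/8 = 3.5 Hz.
C is below B, so f_C = 395.1667 − 3.5 = 391.6667 Hz.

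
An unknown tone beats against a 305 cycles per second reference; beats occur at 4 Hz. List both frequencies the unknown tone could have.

|f − 305| = 4, so f = 305 ± 4.

301 Hz or 309 Hz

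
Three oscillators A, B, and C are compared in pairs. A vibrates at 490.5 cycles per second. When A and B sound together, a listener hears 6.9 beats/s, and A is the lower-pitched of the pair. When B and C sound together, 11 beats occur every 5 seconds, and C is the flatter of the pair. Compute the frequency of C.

B is above A, so f_B = 490.5 + 6.9 = 497.4 Hz.
B–C: Beat frequency = 11/5 = 2.2 Hz.
C is below B, so f_C = 497.4 − 2.2 = 495.2 Hz.

495.2 Hz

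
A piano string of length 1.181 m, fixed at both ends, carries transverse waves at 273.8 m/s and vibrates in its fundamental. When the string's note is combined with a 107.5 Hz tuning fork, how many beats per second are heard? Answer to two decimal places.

For a string fixed at both ends, f_n = n·v/(2L) = 1·273.8/(2·1.181) = 115.9187 Hz.
f_beat = |115.9187 − 107.5| = 8.42 Hz.

8.42 Hz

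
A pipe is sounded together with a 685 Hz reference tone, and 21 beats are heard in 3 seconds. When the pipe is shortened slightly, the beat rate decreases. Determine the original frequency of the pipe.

Beat frequency = 21/3 = 7 Hz.
|f − 685| = 7, so the pipe was at either 678 Hz or 692 Hz.
A shorter pipe has a higher fundamental; the adjustment raises the pipe's frequency.
The beat rate fell, so the adjustment moved the pipe toward 685 Hz — it must have started below the reference.

678 Hz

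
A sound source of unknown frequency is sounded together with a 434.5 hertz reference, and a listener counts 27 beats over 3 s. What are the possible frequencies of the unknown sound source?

425.5 Hz or 443.5 Hz

Beat frequency = 27/3 = 9 Hz.
|f − 434.5| = 9, so f = 434.5 ± 9.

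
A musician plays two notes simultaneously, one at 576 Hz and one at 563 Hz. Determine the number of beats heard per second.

f_beat = |f₁ − f₂|.
|576 − 563| = 13 Hz.

13 Hz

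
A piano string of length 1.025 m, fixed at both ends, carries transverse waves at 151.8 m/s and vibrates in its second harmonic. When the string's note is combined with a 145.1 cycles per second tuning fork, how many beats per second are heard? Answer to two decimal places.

3.00 Hz

For a string fixed at both ends, f_n = n·v/(2L) = 2·151.8/(2·1.025) = 148.0976 Hz.
f_beat = |148.0976 − 145.1| = 3.00 Hz.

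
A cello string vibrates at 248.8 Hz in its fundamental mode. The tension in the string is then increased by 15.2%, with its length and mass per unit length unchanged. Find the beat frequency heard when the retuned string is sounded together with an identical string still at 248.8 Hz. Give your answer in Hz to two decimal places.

For a string, f ∝ √T, so the new frequency is 248.8·√1.152 = 267.0402 Hz.
f_beat = |267.0402 − 248.8| = 18.24 Hz.

18.24 Hz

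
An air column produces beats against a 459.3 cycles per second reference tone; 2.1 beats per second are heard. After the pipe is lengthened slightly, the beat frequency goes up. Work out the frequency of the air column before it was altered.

457.2 Hz

|f − 459.3| = 2.1, so the air column was at either 457.2 Hz or 461.4 Hz.
A longer pipe has a lower fundamental; the adjustment lowers the air column's frequency.
The beat rate rose, so the adjustment moved the air column further from 459.3 Hz — it was already below the reference.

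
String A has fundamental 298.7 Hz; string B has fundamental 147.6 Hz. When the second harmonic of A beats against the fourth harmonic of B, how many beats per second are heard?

Second harmonic of the first: 2·298.7 = 597.4 Hz.
Fourth harmonic of the second: 4·147.6 = 590.4 Hz.
f_beat = |597.4 − 590.4| = 7.0 Hz.

7.0 Hz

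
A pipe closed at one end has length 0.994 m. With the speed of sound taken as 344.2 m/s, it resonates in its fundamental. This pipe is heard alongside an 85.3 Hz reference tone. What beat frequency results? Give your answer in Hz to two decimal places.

1.27 Hz

Closed pipe (odd harmonics): f_n = n·v/(4L) = 1·344.2/(4·0.994) = 86.5694 Hz.
f_beat = |86.5694 − 85.3| = 1.27 Hz.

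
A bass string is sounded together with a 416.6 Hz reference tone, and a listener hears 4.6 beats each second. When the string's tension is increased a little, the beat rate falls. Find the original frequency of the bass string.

|f − 416.6| = 4.6, so the bass string was at either 412 Hz or 421.2 Hz.
Higher tension means higher frequency; the adjustment raises the bass string's frequency.
The beat rate fell, so the adjustment moved the bass string toward 416.6 Hz — it must have started below the reference.

412 Hz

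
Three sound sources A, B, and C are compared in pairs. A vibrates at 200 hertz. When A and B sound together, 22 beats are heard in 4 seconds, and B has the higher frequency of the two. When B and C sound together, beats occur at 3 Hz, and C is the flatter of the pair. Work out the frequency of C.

A–B: Beat frequency = 22/4 = 5.5 Hz.
B is above A, so f_B = 200 + 5.5 = 205.5 Hz.
C is below B, so f_C = 205.5 − 3 = 202.5 Hz.

202.5 Hz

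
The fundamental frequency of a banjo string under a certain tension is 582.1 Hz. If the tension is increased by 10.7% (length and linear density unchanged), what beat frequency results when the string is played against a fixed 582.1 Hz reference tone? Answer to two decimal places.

For a string, f ∝ √T, so the new frequency is 582.1·√1.107 = 612.4511 Hz.
f_beat = |612.4511 − 582.1| = 30.35 Hz.

30.35 Hz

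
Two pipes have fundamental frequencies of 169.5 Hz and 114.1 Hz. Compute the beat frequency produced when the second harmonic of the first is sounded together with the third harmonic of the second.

Second harmonic of the first: 2·169.5 = 339.0 Hz.
Third harmonic of the second: 3·114.1 = 342.3 Hz.
f_beat = |339.0 − 342.3| = 3.3 Hz.

3.3 Hz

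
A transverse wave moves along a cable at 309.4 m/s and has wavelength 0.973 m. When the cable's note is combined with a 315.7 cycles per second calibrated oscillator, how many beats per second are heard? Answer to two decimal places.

Source frequency f = v/λ = 309.4/0.973 = 317.9856 Hz.
f_beat = |317.9856 − 315.7| = 2.29 Hz.

2.29 Hz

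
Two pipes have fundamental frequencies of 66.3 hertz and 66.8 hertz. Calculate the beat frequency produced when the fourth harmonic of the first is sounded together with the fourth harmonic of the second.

Fourth harmonic of the first: 4·66.3 = 265.2 Hz.
Fourth harmonic of the second: 4·66.8 = 267.2 Hz.
f_beat = |265.2 − 267.2| = 2.0 Hz.

2.0 Hz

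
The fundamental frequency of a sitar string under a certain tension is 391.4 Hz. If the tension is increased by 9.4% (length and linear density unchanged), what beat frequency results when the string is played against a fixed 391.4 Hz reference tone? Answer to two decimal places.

17.98 Hz

For a string, f ∝ √T, so the new frequency is 391.4·√1.094 = 409.3827 Hz.
f_beat = |409.3827 − 391.4| = 17.98 Hz.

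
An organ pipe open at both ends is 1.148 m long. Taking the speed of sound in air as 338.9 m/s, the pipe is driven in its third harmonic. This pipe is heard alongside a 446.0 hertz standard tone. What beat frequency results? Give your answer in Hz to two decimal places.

Open pipe: f_n = n·v/(2L) = 3·338.9/(2·1.148) = 442.8136 Hz.
f_beat = |442.8136 − 446.0| = 3.19 Hz.

3.19 Hz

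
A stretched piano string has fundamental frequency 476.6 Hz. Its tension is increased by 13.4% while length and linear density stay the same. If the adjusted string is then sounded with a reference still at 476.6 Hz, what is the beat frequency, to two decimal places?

For a string, f ∝ √T, so the new frequency is 476.6·√1.134 = 507.5287 Hz.
f_beat = |507.5287 − 476.6| = 30.93 Hz.

30.93 Hz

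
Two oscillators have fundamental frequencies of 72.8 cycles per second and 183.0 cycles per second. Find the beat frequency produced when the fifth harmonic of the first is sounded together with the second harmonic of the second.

Fifth harmonic of the first: 5·72.8 = 364.0 Hz.
Second harmonic of the second: 2·183.0 = 366.0 Hz.
f_beat = |364.0 − 366.0| = 2.0 Hz.

2.0 Hz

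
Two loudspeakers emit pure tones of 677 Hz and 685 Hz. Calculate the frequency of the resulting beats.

8 Hz

f_beat = |f₁ − f₂|.
|677 − 685| = 8 Hz.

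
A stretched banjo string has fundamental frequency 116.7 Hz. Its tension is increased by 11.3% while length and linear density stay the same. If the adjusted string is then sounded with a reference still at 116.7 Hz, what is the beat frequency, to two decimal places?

For a string, f ∝ √T, so the new frequency is 116.7·√1.113 = 123.1171 Hz.
f_beat = |123.1171 − 116.7| = 6.42 Hz.

6.42 Hz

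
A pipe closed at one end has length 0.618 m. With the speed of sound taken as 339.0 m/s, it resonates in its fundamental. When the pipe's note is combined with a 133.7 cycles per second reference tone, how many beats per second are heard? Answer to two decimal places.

3.44 Hz

Closed pipe (odd harmonics): f_n = n·v/(4L) = 1·339.0/(4·0.618) = 137.1359 Hz.
f_beat = |137.1359 − 133.7| = 3.44 Hz.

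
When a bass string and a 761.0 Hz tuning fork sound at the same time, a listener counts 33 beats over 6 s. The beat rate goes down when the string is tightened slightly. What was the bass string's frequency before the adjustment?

Beat frequency = 33/6 = 5.5 Hz.
|f − 761.0| = 5.5, so the bass string was at either 755.5 Hz or 766.5 Hz.
Increasing tension raises a string's frequency; the adjustment raises the bass string's frequency.
The beat rate fell, so the adjustment moved the bass string toward 761.0 Hz — it must have started below the reference.

755.5 Hz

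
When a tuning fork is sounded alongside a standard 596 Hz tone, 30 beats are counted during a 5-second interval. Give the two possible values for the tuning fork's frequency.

Beat frequency = 30/5 = 6 Hz.
|f − 596| = 6, so f = 596 ± 6.

590 Hz or 602 Hz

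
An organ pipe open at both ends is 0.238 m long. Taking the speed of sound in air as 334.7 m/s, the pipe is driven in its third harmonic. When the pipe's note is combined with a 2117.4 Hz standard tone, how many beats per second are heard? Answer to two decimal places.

7.95 Hz

Open pipe: f_n = n·v/(2L) = 3·334.7/(2·0.238) = 2109.4538 Hz.
f_beat = |2109.4538 − 2117.4| = 7.95 Hz.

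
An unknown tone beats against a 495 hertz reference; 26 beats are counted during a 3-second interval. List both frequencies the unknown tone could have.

486.3333 Hz or 503.6667 Hz

Beat frequency = 26/3 = 8.6667 Hz.
|f − 495| = 8.6667, so f = 495 ± 8.6667.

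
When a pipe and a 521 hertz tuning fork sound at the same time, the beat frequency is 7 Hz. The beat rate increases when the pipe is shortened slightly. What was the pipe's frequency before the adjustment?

528 Hz

|f − 521| = 7, so the pipe was at either 514 Hz or 528 Hz.
A shorter pipe has a higher fundamental; the adjustment raises the pipe's frequency.
The beat rate rose, so the adjustment moved the pipe further from 521 Hz — it was already above the reference.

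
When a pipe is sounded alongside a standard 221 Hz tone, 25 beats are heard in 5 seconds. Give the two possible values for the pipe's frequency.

216 Hz or 226 Hz

Beat frequency = 25/5 = 5 Hz.
|f − 221| = 5, so f = 221 ± 5.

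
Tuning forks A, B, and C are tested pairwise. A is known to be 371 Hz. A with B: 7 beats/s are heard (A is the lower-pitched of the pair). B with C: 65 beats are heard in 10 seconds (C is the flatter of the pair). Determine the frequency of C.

B is above A, so f_B = 371 + 7 = 378 Hz.
B–C: Beat frequency = 65/10 = 6.5 Hz.
C is below B, so f_C = 378 − 6.5 = 371.5 Hz.

371.5 Hz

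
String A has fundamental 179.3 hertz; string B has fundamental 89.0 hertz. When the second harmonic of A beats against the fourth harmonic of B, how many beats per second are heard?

Second harmonic of the first: 2·179.3 = 358.6 Hz.
Fourth harmonic of the second: 4·89.0 = 356.0 Hz.
f_beat = |358.6 − 356.0| = 2.6 Hz.

2.6 Hz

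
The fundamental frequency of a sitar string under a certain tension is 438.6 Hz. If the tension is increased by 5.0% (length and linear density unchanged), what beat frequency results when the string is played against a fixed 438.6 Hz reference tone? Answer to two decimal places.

For a string, f ∝ √T, so the new frequency is 438.6·√1.050 = 449.4313 Hz.
f_beat = |449.4313 − 438.6| = 10.83 Hz.

10.83 Hz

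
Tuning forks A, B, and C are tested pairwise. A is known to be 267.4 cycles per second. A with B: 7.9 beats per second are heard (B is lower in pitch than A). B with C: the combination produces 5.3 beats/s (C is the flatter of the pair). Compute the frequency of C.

254.2 Hz

B is below A, so f_B = 267.4 − 7.9 = 259.5 Hz.
C is below B, so f_C = 259.5 − 5.3 = 254.2 Hz.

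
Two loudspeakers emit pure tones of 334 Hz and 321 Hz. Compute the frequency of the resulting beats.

13 Hz

Beats arise from superposition of two nearby frequencies; the beat rate is |f₁ − f₂|.
|334 − 321| = 13 Hz.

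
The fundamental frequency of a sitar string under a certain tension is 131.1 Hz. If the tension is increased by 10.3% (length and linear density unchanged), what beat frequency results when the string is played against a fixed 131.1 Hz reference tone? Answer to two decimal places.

For a string, f ∝ √T, so the new frequency is 131.1·√1.103 = 137.6862 Hz.
f_beat = |137.6862 − 131.1| = 6.59 Hz.

6.59 Hz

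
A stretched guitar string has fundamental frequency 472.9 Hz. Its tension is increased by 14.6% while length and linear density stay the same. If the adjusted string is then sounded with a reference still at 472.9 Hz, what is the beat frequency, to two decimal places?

For a string, f ∝ √T, so the new frequency is 472.9·√1.146 = 506.2460 Hz.
f_beat = |506.2460 − 472.9| = 33.35 Hz.

33.35 Hz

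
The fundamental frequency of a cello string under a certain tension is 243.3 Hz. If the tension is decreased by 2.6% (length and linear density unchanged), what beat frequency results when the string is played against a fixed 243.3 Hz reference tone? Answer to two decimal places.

For a string, f ∝ √T, so the new frequency is 243.3·√0.974 = 240.1163 Hz.
f_beat = |240.1163 − 243.3| = 3.18 Hz.

3.18 Hz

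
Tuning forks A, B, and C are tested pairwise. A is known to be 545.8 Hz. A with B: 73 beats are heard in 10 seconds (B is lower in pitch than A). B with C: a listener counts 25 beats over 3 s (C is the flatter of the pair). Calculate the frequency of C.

530.1667 Hz

A–B: Beat frequency = 73/10 = 7.3 Hz.
B is below A, so f_B = 545.8 − 7.3 = 538.5 Hz.
B–C: Beat frequency = 25/3 = 8.3333 Hz.
C is below B, so f_C = 538.5 − 8.3333 = 530.1667 Hz.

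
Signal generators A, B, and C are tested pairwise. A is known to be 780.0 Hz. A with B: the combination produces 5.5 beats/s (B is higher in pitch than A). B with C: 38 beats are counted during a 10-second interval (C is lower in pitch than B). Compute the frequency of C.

781.7 Hz

B is above A, so f_B = 780.0 + 5.5 = 785.5 Hz.
B–C: Beat frequency = 38/10 = 3.8 Hz.
C is below B, so f_C = 785.5 − 3.8 = 781.7 Hz.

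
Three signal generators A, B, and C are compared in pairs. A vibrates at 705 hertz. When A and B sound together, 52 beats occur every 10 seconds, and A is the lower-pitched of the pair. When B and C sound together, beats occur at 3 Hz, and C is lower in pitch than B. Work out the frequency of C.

707.2 Hz

A–B: Beat frequency = 52/10 = 5.2 Hz.
B is above A, so f_B = 705 + 5.2 = 710.2 Hz.
C is below B, so f_C = 710.2 − 3 = 707.2 Hz.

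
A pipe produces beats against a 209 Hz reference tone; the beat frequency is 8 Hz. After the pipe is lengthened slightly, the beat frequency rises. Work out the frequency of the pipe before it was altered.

201 Hz

|f − 209| = 8, so the pipe was at either 201 Hz or 217 Hz.
A longer pipe has a lower fundamental; the adjustment lowers the pipe's frequency.
The beat rate rose, so the adjustment moved the pipe further from 209 Hz — it was already below the reference.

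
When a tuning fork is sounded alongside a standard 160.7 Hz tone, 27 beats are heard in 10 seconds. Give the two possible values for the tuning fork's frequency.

Beat frequency = 27/10 = 2.7 Hz.
|f − 160.7| = 2.7, so f = 160.7 ± 2.7.

158 Hz or 163.4 Hz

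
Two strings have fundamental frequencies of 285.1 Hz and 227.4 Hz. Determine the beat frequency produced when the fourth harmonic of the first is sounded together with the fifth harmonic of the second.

Fourth harmonic of the first: 4·285.1 = 1140.4 Hz.
Fifth harmonic of the second: 5·227.4 = 1137.0 Hz.
f_beat = |1140.4 − 1137.0| = 3.4 Hz.

3.4 Hz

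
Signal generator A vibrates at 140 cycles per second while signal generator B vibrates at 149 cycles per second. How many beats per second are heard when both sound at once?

Beats arise from superposition of two nearby frequencies; the beat rate is |f₁ − f₂|.
|140 − 149| = 9 Hz.

9 Hz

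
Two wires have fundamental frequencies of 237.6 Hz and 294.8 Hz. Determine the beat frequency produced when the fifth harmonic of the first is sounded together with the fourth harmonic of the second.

8.8 Hz

Fifth harmonic of the first: 5·237.6 = 1188.0 Hz.
Fourth harmonic of the second: 4·294.8 = 1179.2 Hz.
f_beat = |1188.0 − 1179.2| = 8.8 Hz.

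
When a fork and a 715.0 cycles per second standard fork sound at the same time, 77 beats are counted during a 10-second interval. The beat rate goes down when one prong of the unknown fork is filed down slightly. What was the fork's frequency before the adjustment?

Beat frequency = 77/10 = 7.7 Hz.
|f − 715.0| = 7.7, so the fork was at either 707.3 Hz or 722.7 Hz.
Filing a prong removes mass and raises the fork's frequency; the adjustment raises the fork's frequency.
The beat rate fell, so the adjustment moved the fork toward 715.0 Hz — it must have started below the reference.

707.3 Hz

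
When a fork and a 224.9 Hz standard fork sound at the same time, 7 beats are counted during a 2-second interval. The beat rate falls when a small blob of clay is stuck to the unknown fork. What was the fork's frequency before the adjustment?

Beat frequency = 7/2 = 3.5 Hz.
|f − 224.9| = 3.5, so the fork was at either 221.4 Hz or 228.4 Hz.
Adding mass to a fork lowers its frequency; the adjustment lowers the fork's frequency.
The beat rate fell, so the adjustment moved the fork toward 224.9 Hz — it must have started above the reference.

228.4 Hz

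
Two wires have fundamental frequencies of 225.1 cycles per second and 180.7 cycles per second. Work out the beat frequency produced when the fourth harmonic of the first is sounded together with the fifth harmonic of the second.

Fourth harmonic of the first: 4·225.1 = 900.4 Hz.
Fifth harmonic of the second: 5·180.7 = 903.5 Hz.
f_beat = |900.4 − 903.5| = 3.1 Hz.

3.1 Hz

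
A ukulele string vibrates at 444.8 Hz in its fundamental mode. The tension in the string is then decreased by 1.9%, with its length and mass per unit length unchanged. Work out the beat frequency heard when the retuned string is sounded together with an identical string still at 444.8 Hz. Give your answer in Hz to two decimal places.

For a string, f ∝ √T, so the new frequency is 444.8·√0.981 = 440.5541 Hz.
f_beat = |440.5541 − 444.8| = 4.25 Hz.

4.25 Hz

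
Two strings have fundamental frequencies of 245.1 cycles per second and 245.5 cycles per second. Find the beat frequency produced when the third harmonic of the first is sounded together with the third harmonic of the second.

Third harmonic of the first: 3·245.1 = 735.3 Hz.
Third harmonic of the second: 3·245.5 = 736.5 Hz.
f_beat = |735.3 − 736.5| = 1.2 Hz.

1.2 Hz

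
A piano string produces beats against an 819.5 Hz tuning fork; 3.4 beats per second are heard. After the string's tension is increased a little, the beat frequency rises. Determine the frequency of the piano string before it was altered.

|f − 819.5| = 3.4, so the piano string was at either 816.1 Hz or 822.9 Hz.
Higher tension means higher frequency; the adjustment raises the piano string's frequency.
The beat rate rose, so the adjustment moved the piano string further from 819.5 Hz — it was already above the reference.

822.9 Hz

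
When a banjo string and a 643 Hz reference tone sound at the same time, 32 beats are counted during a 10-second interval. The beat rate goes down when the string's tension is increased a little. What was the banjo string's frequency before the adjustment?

Beat frequency = 32/10 = 3.2 Hz.
|f − 643| = 3.2, so the banjo string was at either 639.8 Hz or 646.2 Hz.
Higher tension means higher frequency; the adjustment raises the banjo string's frequency.
The beat rate fell, so the adjustment moved the banjo string toward 643 Hz — it must have started below the reference.

639.8 Hz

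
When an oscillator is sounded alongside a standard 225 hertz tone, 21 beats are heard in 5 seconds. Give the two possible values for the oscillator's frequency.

220.8 Hz or 229.2 Hz

Beat frequency = 21/5 = 4.2 Hz.
|f − 225| = 4.2, so f = 225 ± 4.2.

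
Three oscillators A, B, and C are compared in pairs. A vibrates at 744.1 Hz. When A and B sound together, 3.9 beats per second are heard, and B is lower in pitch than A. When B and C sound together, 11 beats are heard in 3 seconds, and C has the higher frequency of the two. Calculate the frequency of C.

B is below A, so f_B = 744.1 − 3.9 = 740.2 Hz.
B–C: Beat frequency = 11/3 = 3.6667 Hz.
C is above B, so f_C = 740.2 + 3.6667 = 743.8667 Hz.

743.8667 Hz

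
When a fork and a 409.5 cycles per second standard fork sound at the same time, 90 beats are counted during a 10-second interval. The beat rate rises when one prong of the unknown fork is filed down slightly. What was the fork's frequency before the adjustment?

Beat frequency = 90/10 = 9 Hz.
|f − 409.5| = 9, so the fork was at either 400.5 Hz or 418.5 Hz.
Filing a prong removes mass and raises the fork's frequency; the adjustment raises the fork's frequency.
The beat rate rose, so the adjustment moved the fork further from 409.5 Hz — it was already above the reference.

418.5 Hz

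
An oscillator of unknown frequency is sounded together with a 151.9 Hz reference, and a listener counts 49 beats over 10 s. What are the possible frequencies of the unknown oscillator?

Beat frequency = 49/10 = 4.9 Hz.
|f − 151.9| = 4.9, so f = 151.9 ± 4.9.

147 Hz or 156.8 Hz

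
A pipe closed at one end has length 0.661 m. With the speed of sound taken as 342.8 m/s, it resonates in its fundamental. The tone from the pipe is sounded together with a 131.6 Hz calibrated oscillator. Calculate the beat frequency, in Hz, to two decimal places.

1.95 Hz

Closed pipe (odd harmonics): f_n = n·v/(4L) = 1·342.8/(4·0.661) = 129.6520 Hz.
f_beat = |129.6520 − 131.6| = 1.95 Hz.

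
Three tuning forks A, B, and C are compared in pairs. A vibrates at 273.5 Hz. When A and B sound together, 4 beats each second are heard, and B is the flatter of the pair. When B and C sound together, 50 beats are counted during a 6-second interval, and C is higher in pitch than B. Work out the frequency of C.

B is below A, so f_B = 273.5 − 4 = 269.5 Hz.
B–C: Beat frequency = 50/6 = 8.3333 Hz.
C is above B, so f_C = 269.5 + 8.3333 = 277.8333 Hz.

277.8333 Hz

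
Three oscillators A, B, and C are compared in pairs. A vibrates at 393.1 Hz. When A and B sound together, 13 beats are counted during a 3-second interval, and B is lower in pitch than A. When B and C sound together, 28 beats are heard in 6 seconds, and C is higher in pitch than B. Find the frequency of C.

393.4333 Hz

A–B: Beat frequency = 13/3 = 4.3333 Hz.
B is below A, so f_B = 393.1 − 4.3333 = 388.7667 Hz.
B–C: Beat frequency = 28/6 = 4.6667 Hz.
C is above B, so f_C = 388.7667 + 4.6667 = 393.4333 Hz.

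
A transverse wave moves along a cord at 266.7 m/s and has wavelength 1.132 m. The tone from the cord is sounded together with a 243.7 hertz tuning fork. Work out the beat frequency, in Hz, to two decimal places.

8.10 Hz

Source frequency f = v/λ = 266.7/1.132 = 235.6007 Hz.
f_beat = |235.6007 − 243.7| = 8.10 Hz.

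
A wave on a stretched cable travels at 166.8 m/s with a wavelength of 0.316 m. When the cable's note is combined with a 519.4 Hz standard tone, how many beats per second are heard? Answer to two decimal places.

8.45 Hz

Source frequency f = v/λ = 166.8/0.316 = 527.8481 Hz.
f_beat = |527.8481 − 519.4| = 8.45 Hz.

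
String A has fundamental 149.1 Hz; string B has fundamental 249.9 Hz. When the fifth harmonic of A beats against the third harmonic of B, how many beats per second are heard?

Fifth harmonic of the first: 5·149.1 = 745.5 Hz.
Third harmonic of the second: 3·249.9 = 749.7 Hz.
f_beat = |745.5 − 749.7| = 4.2 Hz.

4.2 Hz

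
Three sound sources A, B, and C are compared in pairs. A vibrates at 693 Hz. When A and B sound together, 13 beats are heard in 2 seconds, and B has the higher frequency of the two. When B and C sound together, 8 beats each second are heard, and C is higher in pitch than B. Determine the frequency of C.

A–B: Beat frequency = 13/2 = 6.5 Hz.
B is above A, so f_B = 693 + 6.5 = 699.5 Hz.
C is above B, so f_C = 699.5 + 8 = 707.5 Hz.

707.5 Hz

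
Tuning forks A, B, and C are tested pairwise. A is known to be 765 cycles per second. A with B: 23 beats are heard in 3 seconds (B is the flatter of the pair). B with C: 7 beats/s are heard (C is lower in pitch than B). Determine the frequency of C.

A–B: Beat frequency = 23/3 = 7.6667 Hz.
B is below A, so f_B = 765 − 7.6667 = 757.3333 Hz.
C is below B, so f_C = 757.3333 − 7 = 750.3333 Hz.

750.3333 Hz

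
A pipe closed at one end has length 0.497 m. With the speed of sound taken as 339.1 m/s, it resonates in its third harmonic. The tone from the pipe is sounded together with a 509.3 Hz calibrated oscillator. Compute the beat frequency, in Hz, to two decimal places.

2.42 Hz

Closed pipe (odd harmonics): f_n = n·v/(4L) = 3·339.1/(4·0.497) = 511.7203 Hz.
f_beat = |511.7203 − 509.3| = 2.42 Hz.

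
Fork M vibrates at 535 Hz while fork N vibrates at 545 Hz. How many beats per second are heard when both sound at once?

f_beat = |f₁ − f₂|.
|535 − 545| = 10 Hz.

10 Hz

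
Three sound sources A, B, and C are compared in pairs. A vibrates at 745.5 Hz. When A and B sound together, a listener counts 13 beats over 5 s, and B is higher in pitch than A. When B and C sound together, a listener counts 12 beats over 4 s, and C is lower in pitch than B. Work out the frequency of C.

745.1 Hz

A–B: Beat frequency = 13/5 = 2.6 Hz.
B is above A, so f_B = 745.5 + 2.6 = 748.1 Hz.
B–C: Beat frequency = 12/4 = 3 Hz.
C is below B, so f_C = 748.1 − 3 = 745.1 Hz.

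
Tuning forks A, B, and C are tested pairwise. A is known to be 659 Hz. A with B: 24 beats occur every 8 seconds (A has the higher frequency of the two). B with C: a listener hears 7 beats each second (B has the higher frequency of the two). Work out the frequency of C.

649 Hz

A–B: Beat frequency = 24/8 = 3 Hz.
B is below A, so f_B = 659 − 3 = 656 Hz.
C is below B, so f_C = 656 − 7 = 649 Hz.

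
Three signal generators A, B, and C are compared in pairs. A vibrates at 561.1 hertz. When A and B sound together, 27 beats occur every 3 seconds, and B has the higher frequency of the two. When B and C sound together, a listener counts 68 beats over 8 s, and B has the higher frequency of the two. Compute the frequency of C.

A–B: Beat frequency = 27/3 = 9 Hz.
B is above A, so f_B = 561.1 + 9 = 570.1 Hz.
B–C: Beat frequency = 68/8 = 8.5 Hz.
C is below B, so f_C = 570.1 − 8.5 = 561.6 Hz.

561.6 Hz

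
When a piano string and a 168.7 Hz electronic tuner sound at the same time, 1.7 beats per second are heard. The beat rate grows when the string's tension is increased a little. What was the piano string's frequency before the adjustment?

170.4 Hz

|f − 168.7| = 1.7, so the piano string was at either 167 Hz or 170.4 Hz.
Higher tension means higher frequency; the adjustment raises the piano string's frequency.
The beat rate rose, so the adjustment moved the piano string further from 168.7 Hz — it was already above the reference.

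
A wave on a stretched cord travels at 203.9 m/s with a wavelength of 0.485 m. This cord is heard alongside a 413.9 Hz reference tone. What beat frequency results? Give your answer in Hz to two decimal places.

Source frequency f = v/λ = 203.9/0.485 = 420.4124 Hz.
f_beat = |420.4124 − 413.9| = 6.51 Hz.

6.51 Hz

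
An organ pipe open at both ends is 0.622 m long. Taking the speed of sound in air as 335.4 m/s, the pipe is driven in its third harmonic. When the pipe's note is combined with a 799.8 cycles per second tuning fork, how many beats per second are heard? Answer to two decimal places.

Open pipe: f_n = n·v/(2L) = 3·335.4/(2·0.622) = 808.8424 Hz.
f_beat = |808.8424 − 799.8| = 9.04 Hz.

9.04 Hz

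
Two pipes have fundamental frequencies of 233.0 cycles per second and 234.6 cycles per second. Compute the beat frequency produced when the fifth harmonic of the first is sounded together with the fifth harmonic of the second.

Fifth harmonic of the first: 5·233.0 = 1165.0 Hz.
Fifth harmonic of the second: 5·234.6 = 1173.0 Hz.
f_beat = |1165.0 − 1173.0| = 8.0 Hz.

8.0 Hz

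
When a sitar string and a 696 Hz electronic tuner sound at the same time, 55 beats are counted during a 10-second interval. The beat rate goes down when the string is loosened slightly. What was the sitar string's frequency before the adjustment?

Beat frequency = 55/10 = 5.5 Hz.
|f − 696| = 5.5, so the sitar string was at either 690.5 Hz or 701.5 Hz.
Reducing tension lowers a string's frequency; the adjustment lowers the sitar string's frequency.
The beat rate fell, so the adjustment moved the sitar string toward 696 Hz — it must have started above the reference.

701.5 Hz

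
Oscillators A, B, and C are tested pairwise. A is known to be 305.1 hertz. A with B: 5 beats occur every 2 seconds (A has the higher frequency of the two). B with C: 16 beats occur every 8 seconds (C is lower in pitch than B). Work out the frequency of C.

300.6 Hz

A–B: Beat frequency = 5/2 = 2.5 Hz.
B is below A, so f_B = 305.1 − 2.5 = 302.6 Hz.
B–C: Beat frequency = 16/8 = 2 Hz.
C is below B, so f_C = 302.6 − 2 = 300.6 Hz.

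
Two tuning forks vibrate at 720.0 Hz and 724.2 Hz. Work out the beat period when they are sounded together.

0.238 s

f_beat = |720.0 − 724.2| = 4.2 Hz.
Beat period T = 1 / f_beat = 1 / 4.2 s.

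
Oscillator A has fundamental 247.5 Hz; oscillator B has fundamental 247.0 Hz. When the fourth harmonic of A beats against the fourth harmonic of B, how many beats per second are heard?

Fourth harmonic of the first: 4·247.5 = 990.0 Hz.
Fourth harmonic of the second: 4·247.0 = 988.0 Hz.
f_beat = |990.0 − 988.0| = 2.0 Hz.

2.0 Hz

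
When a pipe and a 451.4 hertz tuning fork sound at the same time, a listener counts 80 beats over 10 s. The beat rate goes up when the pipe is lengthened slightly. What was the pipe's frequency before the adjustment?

Beat frequency = 80/10 = 8 Hz.
|f − 451.4| = 8, so the pipe was at either 443.4 Hz or 459.4 Hz.
A longer pipe has a lower fundamental; the adjustment lowers the pipe's frequency.
The beat rate rose, so the adjustment moved the pipe further from 451.4 Hz — it was already below the reference.

443.4 Hz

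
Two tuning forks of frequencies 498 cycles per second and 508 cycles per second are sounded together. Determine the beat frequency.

f_beat = |f₁ − f₂|.
|498 − 508| = 10 Hz.

10 Hz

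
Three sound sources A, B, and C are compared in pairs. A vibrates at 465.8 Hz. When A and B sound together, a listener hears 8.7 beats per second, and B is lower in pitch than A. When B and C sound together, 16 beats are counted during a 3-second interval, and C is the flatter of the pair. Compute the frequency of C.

B is below A, so f_B = 465.8 − 8.7 = 457.1 Hz.
B–C: Beat frequency = 16/3 = 5.3333 Hz.
C is below B, so f_C = 457.1 − 5.3333 = 451.7667 Hz.

451.7667 Hz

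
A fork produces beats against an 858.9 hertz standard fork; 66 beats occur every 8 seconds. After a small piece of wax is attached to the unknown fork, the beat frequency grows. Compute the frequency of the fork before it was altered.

850.65 Hz

Beat frequency = 66/8 = 8.25 Hz.
|f − 858.9| = 8.25, so the fork was at either 850.65 Hz or 867.15 Hz.
Loading a fork with wax lowers its frequency; the adjustment lowers the fork's frequency.
The beat rate rose, so the adjustment moved the fork further from 858.9 Hz — it was already below the reference.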